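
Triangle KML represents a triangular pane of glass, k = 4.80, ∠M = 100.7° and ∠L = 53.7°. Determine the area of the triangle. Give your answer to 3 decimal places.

The third angle is ∠K = 180° − ∠M − ∠L = 25.60°.
Law of sines: m = k·sin M/sin K ≈ 10.916.
Law of sines: l = k·sin L/sin K ≈ 8.953.
Area = ½·k·m·sin L ≈ 21.114.

21.114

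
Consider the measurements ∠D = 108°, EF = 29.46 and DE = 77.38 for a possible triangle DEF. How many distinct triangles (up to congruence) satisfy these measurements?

DE·sin D = 77.38·sin(108°) ≈ 73.59.
Since ∠D is not acute, a triangle exists only if EF > DE; here EF ≤ DE, so there is no triangle.

0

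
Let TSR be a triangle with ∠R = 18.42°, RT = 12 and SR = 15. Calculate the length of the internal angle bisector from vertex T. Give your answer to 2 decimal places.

By the law of cosines, TS² = SR² + RT² − 2·SR·RT·cos R = 27.444, so TS ≈ 5.2387.
Law of cosines again: cos T = (RT² + TS² − SR²)/(2·RT·TS) ≈ -0.42596, so ∠T ≈ 115.21°.
The bisector from T has length 2·RT·TS·cos(∠T/2)/(RT+TS) ≈ 3.9074.

t_T ≈ 3.91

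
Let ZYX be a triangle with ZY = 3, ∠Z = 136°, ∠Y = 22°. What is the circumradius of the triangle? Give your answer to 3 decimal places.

R ≈ 4.004

The third angle is ∠X = 180° − ∠Z − ∠Y = 22.00°.
Law of sines: YX = ZY·sin Z/sin X ≈ 5.5631.
Law of sines: XZ = ZY·sin Y/sin X ≈ 3.
Circumradius = ZY/(2 sin X) ≈ 4.0042.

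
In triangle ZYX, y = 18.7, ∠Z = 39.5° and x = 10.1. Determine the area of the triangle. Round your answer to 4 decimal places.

60.0680

Area = ½·y·x·sin Z ≈ 60.068.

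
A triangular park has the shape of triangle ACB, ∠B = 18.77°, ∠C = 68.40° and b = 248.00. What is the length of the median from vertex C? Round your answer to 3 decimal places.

m_C ≈ 445.715

The third angle is ∠A = 180° − ∠C − ∠B = 92.83°.
Law of sines: a = b·sin A/sin B ≈ 769.8.
Law of sines: c = b·sin C/sin B ≈ 716.61.
Median from C: ½√(2·b² + 2·a² − c²) ≈ 445.72.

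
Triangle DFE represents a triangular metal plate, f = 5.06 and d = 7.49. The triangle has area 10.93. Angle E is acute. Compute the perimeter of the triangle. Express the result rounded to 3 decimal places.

16.998

From area = ½·d·f·sin E, we get sin E = 2·area/(d·f) ≈ 0.57679.
Taking the acute solution, ∠E ≈ 0.6148 rad.
Law of cosines then gives e ≈ 4.4479.
Perimeter = 7.49 + 5.06 + 4.4479 = 16.998.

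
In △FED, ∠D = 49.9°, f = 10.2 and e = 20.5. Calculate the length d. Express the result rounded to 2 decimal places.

15.97

By the law of cosines, d² = f² + e² − 2·f·e·cos D = 254.92, so d ≈ 15.966.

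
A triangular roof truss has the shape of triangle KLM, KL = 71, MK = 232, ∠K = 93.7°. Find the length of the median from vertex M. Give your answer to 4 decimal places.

236.9541

By the law of cosines, LM² = MK² + KL² − 2·MK·KL·cos K = 60991, so LM ≈ 246.96.
Median from M: ½√(2·LM² + 2·MK² − KL²) ≈ 236.95.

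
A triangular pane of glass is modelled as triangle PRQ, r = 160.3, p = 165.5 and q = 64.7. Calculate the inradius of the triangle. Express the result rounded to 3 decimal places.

26.367

Semiperimeter s = (165.5 + 160.3 + 64.7)/2 = 195.25.
Heron's formula: area = √(195.25·29.75·34.95·130.55) ≈ 5148.1.
Inradius = area/s = 5148.1/195.25 ≈ 26.367.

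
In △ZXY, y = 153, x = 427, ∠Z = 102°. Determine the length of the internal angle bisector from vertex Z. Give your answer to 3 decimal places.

141.773

By the law of cosines, z² = x² + y² − 2·x·y·cos Z = 2.329e+05, so z ≈ 482.6.
The bisector from Z has length 2·x·y·cos(∠Z/2)/(x+y) ≈ 141.77.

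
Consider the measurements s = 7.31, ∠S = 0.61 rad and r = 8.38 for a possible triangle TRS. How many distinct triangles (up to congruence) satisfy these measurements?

2

r·sin S = 8.38·sin(0.61 rad) ≈ 4.801.
Since r sin S < s < r (4.801 < 7.31 < 8.38), two triangles exist.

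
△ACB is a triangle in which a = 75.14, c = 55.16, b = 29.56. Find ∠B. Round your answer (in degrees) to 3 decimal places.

By the law of cosines, cos B = (a² + c² − b²) / (2·a·c) ≈ 0.94275, so ∠B ≈ 19.48°.

19.482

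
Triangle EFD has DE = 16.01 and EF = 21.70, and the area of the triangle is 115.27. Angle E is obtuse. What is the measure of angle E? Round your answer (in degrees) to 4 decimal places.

∠E ≈ 138.4263°

From area = ½·DE·EF·sin E, we get sin E = 2·area/(DE·EF) ≈ 0.66358.
Taking the obtuse solution, ∠E ≈ 138.43°.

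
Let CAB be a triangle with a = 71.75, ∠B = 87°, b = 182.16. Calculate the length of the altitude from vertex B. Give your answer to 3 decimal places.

Law of sines: sin A = a·sin B/b ≈ 0.39334.
Since b ≥ a, only the acute value applies: ∠A ≈ 23.16°.
Then ∠C = 180° − ∠B − ∠A ≈ 69.84°.
Law of sines gives c = b·sin C/sin B ≈ 171.23.
Area = ½·b·a·sin C ≈ 6134.5.
The altitude from B has length 2·area/b ≈ 67.353.

h_B ≈ 67.353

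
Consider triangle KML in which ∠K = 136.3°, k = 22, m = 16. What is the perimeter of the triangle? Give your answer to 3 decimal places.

Law of sines: sin M = m·sin K/k ≈ 0.50246.
Since k ≥ m, only the acute value applies: ∠M ≈ 30.16°.
Then ∠L = 180° − ∠K − ∠M ≈ 13.54°.
Law of sines gives l = k·sin L/sin K ≈ 7.4537.
Semiperimeter s = (22+16+7.4537)/2 = 22.727.
Perimeter = 22 + 16 + 7.4537 = 45.454.

perimeter ≈ 45.454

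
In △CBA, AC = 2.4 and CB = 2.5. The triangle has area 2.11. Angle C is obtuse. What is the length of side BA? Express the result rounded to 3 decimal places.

4.532

From area = ½·AC·CB·sin C, we get sin C = 2·area/(AC·CB) ≈ 0.70333.
Taking the obtuse solution, ∠C ≈ 135.30°.
Law of cosines then gives BA ≈ 4.5321.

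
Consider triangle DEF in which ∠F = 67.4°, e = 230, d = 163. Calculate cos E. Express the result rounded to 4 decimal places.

By the law of cosines, f² = d² + e² − 2·d·e·cos F = 50655, so f ≈ 225.07.
Law of cosines again: cos E = (f² + d² − e²)/(2·f·d) ≈ 0.33151, so ∠E ≈ 70.64°.

cos E ≈ 0.3315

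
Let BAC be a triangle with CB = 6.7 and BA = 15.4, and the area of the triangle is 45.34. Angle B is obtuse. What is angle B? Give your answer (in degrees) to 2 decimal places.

∠B ≈ 118.50°

From area = ½·CB·BA·sin B, we get sin B = 2·area/(CB·BA) ≈ 0.87885.
Taking the obtuse solution, ∠B ≈ 118.50°.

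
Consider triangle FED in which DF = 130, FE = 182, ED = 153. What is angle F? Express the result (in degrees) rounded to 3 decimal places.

55.775

By the law of cosines, cos F = (DF² + FE² − ED²) / (2·DF·FE) ≈ 0.56245, so ∠F ≈ 55.77°.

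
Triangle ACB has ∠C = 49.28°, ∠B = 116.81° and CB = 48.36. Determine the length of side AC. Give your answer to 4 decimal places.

179.5428

The third angle is ∠A = 180° − ∠C − ∠B = 13.91°.
Law of sines: AC = CB·sin B/sin A ≈ 179.54.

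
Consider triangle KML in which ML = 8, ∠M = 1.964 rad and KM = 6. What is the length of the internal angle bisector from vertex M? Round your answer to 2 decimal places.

By the law of cosines, LK² = KM² + ML² − 2·KM·ML·cos M = 136.78, so LK ≈ 11.695.
The bisector from M has length 2·KM·ML·cos(∠M/2)/(KM+ML) ≈ 3.8082.

t_M ≈ 3.81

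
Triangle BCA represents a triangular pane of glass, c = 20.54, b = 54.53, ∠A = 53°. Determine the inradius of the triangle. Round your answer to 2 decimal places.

r ≈ 7.43

By the law of cosines, a² = b² + c² − 2·b·c·cos A = 2047.3, so a ≈ 45.247.
Area = ½·b·c·sin A ≈ 447.25.
Semiperimeter s = (54.53+20.54+45.247)/2 = 60.159.
Inradius = area/s = 447.25/60.159 ≈ 7.4346.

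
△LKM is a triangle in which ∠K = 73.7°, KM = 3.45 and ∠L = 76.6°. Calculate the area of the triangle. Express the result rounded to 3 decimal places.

2.909

The third angle is ∠M = 180° − ∠L − ∠K = 29.70°.
Law of sines: ML = KM·sin K/sin L ≈ 3.404.
Law of sines: LK = KM·sin M/sin L ≈ 1.7572.
Area = ½·KM·ML·sin M ≈ 2.9093.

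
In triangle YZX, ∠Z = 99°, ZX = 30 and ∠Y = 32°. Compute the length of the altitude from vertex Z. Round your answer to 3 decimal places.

The third angle is ∠X = 180° − ∠Y − ∠Z = 49.00°.
Law of sines: XY = ZX·sin Z/sin Y ≈ 55.915.
Law of sines: YZ = ZX·sin X/sin Y ≈ 42.726.
Area = ½·ZX·XY·sin X ≈ 633.
The altitude from Z has length 2·area/XY ≈ 22.641.

22.641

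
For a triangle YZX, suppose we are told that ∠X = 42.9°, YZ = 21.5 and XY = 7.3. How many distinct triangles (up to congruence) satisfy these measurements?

1

XY·sin X = 7.3·sin(42.9°) ≈ 4.969.
Since YZ ≥ XY, exactly one triangle exists.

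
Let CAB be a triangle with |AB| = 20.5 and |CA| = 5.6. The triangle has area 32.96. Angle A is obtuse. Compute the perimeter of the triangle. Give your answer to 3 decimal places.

From area = ½·|CA|·|AB|·sin A, we get sin A = 2·area/(|CA|·|AB|) ≈ 0.57422.
Taking the obtuse solution, ∠A ≈ 144.96°.
Law of cosines then gives |BC| ≈ 25.29.
Perimeter = 20.5 + 25.29 + 5.6 = 51.39.

perimeter ≈ 51.390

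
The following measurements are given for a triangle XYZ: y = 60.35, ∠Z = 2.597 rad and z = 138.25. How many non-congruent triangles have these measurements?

1

y·sin Z = 60.35·sin(2.597 rad) ≈ 31.27.
Since ∠Z is not acute, a triangle exists only if z > y; here z > y, so there is exactly one triangle.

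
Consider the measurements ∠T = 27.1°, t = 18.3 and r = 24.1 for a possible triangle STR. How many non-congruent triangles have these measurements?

r·sin T = 24.1·sin(27.1°) ≈ 10.98.
Since r sin T < t < r (10.98 < 18.3 < 24.1), two triangles exist.

2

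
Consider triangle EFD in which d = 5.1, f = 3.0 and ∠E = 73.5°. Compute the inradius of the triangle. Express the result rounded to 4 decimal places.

r ≈ 1.1088

By the law of cosines, e² = f² + d² − 2·f·d·cos E = 26.319, so e ≈ 5.1302.
Area = ½·f·d·sin E ≈ 7.335.
Semiperimeter s = (5.1302+3+5.1)/2 = 6.6151.
Inradius = area/s = 7.335/6.6151 ≈ 1.1088.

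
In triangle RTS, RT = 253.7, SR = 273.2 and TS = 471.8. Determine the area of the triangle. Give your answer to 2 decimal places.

area ≈ 27645.22

Semiperimeter s = (471.8 + 273.2 + 253.7)/2 = 499.35.
Heron's formula: area = √(499.35·27.55·226.15·245.65) ≈ 27645.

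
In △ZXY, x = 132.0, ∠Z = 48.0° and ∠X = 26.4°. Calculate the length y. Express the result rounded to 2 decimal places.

285.94

The third angle is ∠Y = 180° − ∠Z − ∠X = 105.60°.
Law of sines: y = x·sin Y/sin X ≈ 285.94.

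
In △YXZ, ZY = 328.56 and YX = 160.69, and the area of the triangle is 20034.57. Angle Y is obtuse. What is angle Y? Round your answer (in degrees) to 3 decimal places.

∠Y ≈ 130.629°

From area = ½·ZY·YX·sin Y, we get sin Y = 2·area/(ZY·YX) ≈ 0.75894.
Taking the obtuse solution, ∠Y ≈ 130.63°.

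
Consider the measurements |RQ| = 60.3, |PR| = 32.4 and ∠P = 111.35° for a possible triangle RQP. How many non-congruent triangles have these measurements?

1

|PR|·sin P = 32.4·sin(111.35°) ≈ 30.18.
Since ∠P is not acute, a triangle exists only if |RQ| > |PR|; here |RQ| > |PR|, so there is exactly one triangle.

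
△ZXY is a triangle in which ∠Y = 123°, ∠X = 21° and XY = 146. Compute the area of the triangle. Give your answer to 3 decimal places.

5449.763

The third angle is ∠Z = 180° − ∠X − ∠Y = 36.00°.
Law of sines: YZ = XY·sin X/sin Z ≈ 89.015.
Law of sines: ZX = XY·sin Y/sin Z ≈ 208.32.
Area = ½·XY·YZ·sin Y ≈ 5449.8.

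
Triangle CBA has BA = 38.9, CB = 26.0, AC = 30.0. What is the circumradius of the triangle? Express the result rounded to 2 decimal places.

19.47

By the law of cosines, cos C = (AC² + CB² − BA²) / (2·AC·CB) ≈ 0.04025, so ∠C ≈ 87.69°.
Circumradius = BA/(2 sin C) ≈ 19.466.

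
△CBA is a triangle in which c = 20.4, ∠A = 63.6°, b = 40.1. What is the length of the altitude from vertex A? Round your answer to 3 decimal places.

20.348

By the law of cosines, a² = c² + b² − 2·c·b·cos A = 1296.7, so a ≈ 36.01.
Area = ½·c·b·sin A ≈ 366.36.
The altitude from A has length 2·area/a ≈ 20.348.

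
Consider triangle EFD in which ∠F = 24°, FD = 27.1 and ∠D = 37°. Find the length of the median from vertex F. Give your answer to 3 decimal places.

m_F ≈ 22.391

The third angle is ∠E = 180° − ∠F − ∠D = 119.00°.
Law of sines: DE = FD·sin F/sin E ≈ 12.603.
Law of sines: EF = FD·sin D/sin E ≈ 18.647.
Median from F: ½√(2·EF² + 2·FD² − DE²) ≈ 22.391.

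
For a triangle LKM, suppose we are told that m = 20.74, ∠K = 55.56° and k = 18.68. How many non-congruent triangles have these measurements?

2

m·sin K = 20.74·sin(55.56°) ≈ 17.1.
Since m sin K < k < m (17.1 < 18.68 < 20.74), two triangles exist.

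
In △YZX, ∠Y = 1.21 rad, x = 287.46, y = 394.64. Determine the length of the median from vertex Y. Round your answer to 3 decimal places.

Law of sines: sin X = x·sin Y/y ≈ 0.68151.
Since y ≥ x, only the acute value applies: ∠X ≈ 0.750 rad.
Then ∠Z = π − ∠Y − ∠X ≈ 1.182 rad.
Law of sines gives z = y·sin Z/sin Y ≈ 390.28.
Median from Y: ½√(2·z² + 2·x² − y²) ≈ 280.25.

m_Y ≈ 280.250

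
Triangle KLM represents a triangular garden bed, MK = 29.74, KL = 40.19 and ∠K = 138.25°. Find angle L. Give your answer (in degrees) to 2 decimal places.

17.61

By the law of cosines, LM² = MK² + KL² − 2·MK·KL·cos K = 4283.2, so LM ≈ 65.446.
Law of cosines again: cos L = (KL² + LM² − MK²)/(2·KL·LM) ≈ 0.95312, so ∠L ≈ 17.61°.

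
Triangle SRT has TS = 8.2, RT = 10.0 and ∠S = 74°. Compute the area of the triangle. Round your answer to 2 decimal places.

33.16

Law of sines: sin R = TS·sin S/RT ≈ 0.78823.
Since RT ≥ TS, only the acute value applies: ∠R ≈ 52.02°.
Then ∠T = 180° − ∠S − ∠R ≈ 53.98°.
Law of sines gives SR = RT·sin T/sin S ≈ 8.414.
Area = ½·RT·TS·sin T ≈ 33.161.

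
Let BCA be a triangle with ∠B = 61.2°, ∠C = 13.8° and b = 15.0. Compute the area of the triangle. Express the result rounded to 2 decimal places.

The third angle is ∠A = 180° − ∠B − ∠C = 105.00°.
Law of sines: c = b·sin C/sin B ≈ 4.083.
Law of sines: a = b·sin A/sin B ≈ 16.534.
Area = ½·b·c·sin A ≈ 29.579.

29.58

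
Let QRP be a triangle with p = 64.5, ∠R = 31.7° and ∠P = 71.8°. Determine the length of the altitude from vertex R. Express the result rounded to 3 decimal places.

The third angle is ∠Q = 180° − ∠R − ∠P = 76.50°.
Law of sines: q = p·sin Q/sin P ≈ 66.021.
Law of sines: r = p·sin R/sin P ≈ 35.678.
Area = ½·p·q·sin R ≈ 1118.8.
The altitude from R has length 2·area/r ≈ 62.718.

h_R ≈ 62.718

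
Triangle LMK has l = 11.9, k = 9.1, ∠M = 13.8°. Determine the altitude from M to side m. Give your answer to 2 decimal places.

h_M ≈ 6.88

By the law of cosines, m² = k² + l² − 2·k·l·cos M = 14.092, so m ≈ 3.7539.
Area = ½·k·l·sin M ≈ 12.915.
The altitude from M has length 2·area/m ≈ 6.8811.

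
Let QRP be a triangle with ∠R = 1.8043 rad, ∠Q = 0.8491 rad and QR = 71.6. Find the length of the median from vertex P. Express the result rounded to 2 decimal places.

m_P ≈ 127.72

The third angle is ∠P = π − ∠Q − ∠R = 0.4882 rad.
Law of sines: RP = QR·sin Q/sin P ≈ 114.6.
Law of sines: PQ = QR·sin R/sin P ≈ 148.51.
Median from P: ½√(2·RP² + 2·PQ² − QR²) ≈ 127.72.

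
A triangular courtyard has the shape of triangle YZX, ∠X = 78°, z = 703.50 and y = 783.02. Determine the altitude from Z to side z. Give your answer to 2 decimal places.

765.91

By the law of cosines, x² = y² + z² − 2·y·z·cos X = 8.7897e+05, so x ≈ 937.54.
Area = ½·y·z·sin X ≈ 2.6941e+05.
The altitude from Z has length 2·area/z ≈ 765.91.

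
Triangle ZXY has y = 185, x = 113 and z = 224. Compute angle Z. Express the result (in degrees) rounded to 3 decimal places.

∠Z ≈ 94.365°

By the law of cosines, cos Z = (x² + y² − z²) / (2·x·y) ≈ -0.07611, so ∠Z ≈ 94.36°.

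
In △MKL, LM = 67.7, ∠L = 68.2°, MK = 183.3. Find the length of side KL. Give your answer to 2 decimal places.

Law of sines: sin K = LM·sin L/MK ≈ 0.34293.
Since MK ≥ LM, only the acute value applies: ∠K ≈ 20.06°.
Then ∠M = 180° − ∠L − ∠K ≈ 91.74°.
Law of sines gives KL = MK·sin M/sin L ≈ 197.33.

197.33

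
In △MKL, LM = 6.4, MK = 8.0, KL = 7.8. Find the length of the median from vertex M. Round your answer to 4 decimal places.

Median from M: ½√(2·LM² + 2·MK² − KL²) ≈ 6.1049.

m_M ≈ 6.1049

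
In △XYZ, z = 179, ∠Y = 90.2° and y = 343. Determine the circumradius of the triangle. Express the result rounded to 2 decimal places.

171.50

Law of sines: sin Z = z·sin Y/y ≈ 0.52186.
Since y ≥ z, only the acute value applies: ∠Z ≈ 31.46°.
Then ∠X = 180° − ∠Y − ∠Z ≈ 58.34°.
Law of sines gives x = y·sin X/sin Y ≈ 291.96.
Circumradius = y/(2 sin Y) ≈ 171.5.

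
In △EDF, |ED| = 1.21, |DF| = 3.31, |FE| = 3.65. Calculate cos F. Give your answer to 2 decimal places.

By the law of cosines, cos F = (|DF|² + |FE|² − |ED|²) / (2·|DF|·|FE|) ≈ 0.94419, so ∠F ≈ 19.23°.

cos F ≈ 0.94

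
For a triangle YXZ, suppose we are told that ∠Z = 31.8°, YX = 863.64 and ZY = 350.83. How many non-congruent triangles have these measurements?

ZY·sin Z = 350.83·sin(31.8°) ≈ 184.9.
Since YX ≥ ZY, exactly one triangle exists.

1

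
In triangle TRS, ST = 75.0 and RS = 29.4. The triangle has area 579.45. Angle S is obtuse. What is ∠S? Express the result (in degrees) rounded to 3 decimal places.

From area = ½·RS·ST·sin S, we get sin S = 2·area/(RS·ST) ≈ 0.52558.
Taking the obtuse solution, ∠S ≈ 148.29°.

148.293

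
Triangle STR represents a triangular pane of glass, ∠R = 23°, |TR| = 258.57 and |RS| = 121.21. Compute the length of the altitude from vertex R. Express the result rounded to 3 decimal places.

By the law of cosines, |ST|² = |TR|² + |RS|² − 2·|TR|·|RS|·cos R = 23851, so |ST| ≈ 154.44.
Area = ½·|TR|·|RS|·sin R ≈ 6123.
The altitude from R has length 2·area/|ST| ≈ 79.295.

h_R ≈ 79.295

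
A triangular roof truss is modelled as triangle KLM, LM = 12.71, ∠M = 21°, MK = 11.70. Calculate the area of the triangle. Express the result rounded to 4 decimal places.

26.6459

Area = ½·LM·MK·sin M ≈ 26.646.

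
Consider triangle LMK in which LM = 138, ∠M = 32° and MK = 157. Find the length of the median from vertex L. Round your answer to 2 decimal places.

82.66

By the law of cosines, KL² = LM² + MK² − 2·LM·MK·cos M = 6945.4, so KL ≈ 83.339.
Median from L: ½√(2·KL² + 2·LM² − MK²) ≈ 82.659.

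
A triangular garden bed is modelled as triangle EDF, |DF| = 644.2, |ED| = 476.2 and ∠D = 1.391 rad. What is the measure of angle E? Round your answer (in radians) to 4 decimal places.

By the law of cosines, |FE|² = |ED|² + |DF|² − 2·|ED|·|DF|·cos D = 5.3204e+05, so |FE| ≈ 729.41.
Law of cosines again: cos E = (|FE|² + |ED|² − |DF|²)/(2·|FE|·|ED|) ≈ 0.49492, so ∠E ≈ 1.053 rad.

∠E ≈ 1.0531 rad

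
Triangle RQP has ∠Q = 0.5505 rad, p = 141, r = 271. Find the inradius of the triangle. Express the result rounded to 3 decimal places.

By the law of cosines, q² = p² + r² − 2·p·r·cos Q = 28190, so q ≈ 167.9.
Area = ½·p·r·sin Q ≈ 9994.3.
Semiperimeter s = (271+167.9+141)/2 = 289.95.
Inradius = area/s = 9994.3/289.95 ≈ 34.469.

34.469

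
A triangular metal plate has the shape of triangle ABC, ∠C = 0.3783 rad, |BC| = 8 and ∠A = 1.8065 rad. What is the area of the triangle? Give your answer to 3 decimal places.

9.935

The third angle is ∠B = π − ∠C − ∠A = 0.9568 rad.
Law of sines: |CA| = |BC|·sin B/sin A ≈ 6.7247.
Law of sines: |AB| = |BC|·sin C/sin A ≈ 3.0388.
Area = ½·|BC|·|CA|·sin C ≈ 9.9349.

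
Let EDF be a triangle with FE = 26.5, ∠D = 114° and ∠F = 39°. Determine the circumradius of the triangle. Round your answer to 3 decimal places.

The third angle is ∠E = 180° − ∠D − ∠F = 27.00°.
Law of sines: DF = FE·sin E/sin D ≈ 13.169.
Law of sines: ED = FE·sin F/sin D ≈ 18.255.
Circumradius = FE/(2 sin D) ≈ 14.504.

14.504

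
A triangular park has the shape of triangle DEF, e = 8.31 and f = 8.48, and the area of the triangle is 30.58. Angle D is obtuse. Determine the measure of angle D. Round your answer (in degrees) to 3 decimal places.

∠D ≈ 119.784°

From area = ½·e·f·sin D, we get sin D = 2·area/(e·f) ≈ 0.86790.
Taking the obtuse solution, ∠D ≈ 119.78°.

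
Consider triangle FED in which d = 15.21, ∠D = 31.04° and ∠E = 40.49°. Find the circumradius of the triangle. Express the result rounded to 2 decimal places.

R ≈ 14.75

The third angle is ∠F = 180° − ∠E − ∠D = 108.47°.
Law of sines: f = d·sin F/sin D ≈ 27.978.
Law of sines: e = d·sin E/sin D ≈ 19.153.
Circumradius = d/(2 sin D) ≈ 14.749.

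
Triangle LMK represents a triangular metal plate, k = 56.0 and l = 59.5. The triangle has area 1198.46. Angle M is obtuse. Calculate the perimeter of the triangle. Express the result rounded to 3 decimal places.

perimeter ≈ 221.826

From area = ½·k·l·sin M, we get sin M = 2·area/(k·l) ≈ 0.71936.
Taking the obtuse solution, ∠M ≈ 134.00°.
Law of cosines then gives m ≈ 106.33.
Perimeter = 59.5 + 106.33 + 56 = 221.83.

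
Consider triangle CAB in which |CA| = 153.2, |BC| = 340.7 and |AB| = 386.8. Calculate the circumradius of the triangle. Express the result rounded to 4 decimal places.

By the law of cosines, cos C = (|BC|² + |CA|² − |AB|²) / (2·|BC|·|CA|) ≈ -0.09644, so ∠C ≈ 95.53°.
Circumradius = |AB|/(2 sin C) ≈ 194.31.

194.3057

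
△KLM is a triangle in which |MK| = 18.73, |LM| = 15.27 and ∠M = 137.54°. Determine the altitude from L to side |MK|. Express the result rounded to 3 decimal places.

10.308

By the law of cosines, |KL|² = |LM|² + |MK|² − 2·|LM|·|MK|·cos M = 1006, so |KL| ≈ 31.717.
Area = ½·|LM|·|MK|·sin M ≈ 96.538.
The altitude from L has length 2·area/|MK| ≈ 10.308.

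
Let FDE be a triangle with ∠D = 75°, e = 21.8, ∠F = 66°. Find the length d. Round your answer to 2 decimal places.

33.46

The third angle is ∠E = 180° − ∠F − ∠D = 39.00°.
Law of sines: d = e·sin D/sin E ≈ 33.46.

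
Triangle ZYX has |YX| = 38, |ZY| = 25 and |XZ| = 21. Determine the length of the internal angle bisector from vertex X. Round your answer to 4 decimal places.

By the law of cosines, cos X = (|YX|² + |XZ|² − |ZY|²) / (2·|YX|·|XZ|) ≈ 0.78947, so ∠X ≈ 37.86°.
The bisector from X has length 2·|YX|·|XZ|·cos(∠X/2)/(|YX|+|XZ|) ≈ 25.588.

t_X ≈ 25.5875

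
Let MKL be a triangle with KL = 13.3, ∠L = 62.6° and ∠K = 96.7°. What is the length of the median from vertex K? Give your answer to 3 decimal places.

m_K ≈ 17.242

The third angle is ∠M = 180° − ∠K − ∠L = 20.70°.
Law of sines: LM = KL·sin K/sin M ≈ 37.369.
Law of sines: MK = KL·sin L/sin M ≈ 33.405.
Median from K: ½√(2·MK² + 2·KL² − LM²) ≈ 17.242.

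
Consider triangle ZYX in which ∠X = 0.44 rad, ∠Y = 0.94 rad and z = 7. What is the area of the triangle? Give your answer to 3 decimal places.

The third angle is ∠Z = π − ∠Y − ∠X = 1.762 rad.
Law of sines: y = z·sin Y/sin Z ≈ 5.7574.
Law of sines: x = z·sin X/sin Z ≈ 3.0367.
Area = ½·z·y·sin X ≈ 8.583.

area ≈ 8.583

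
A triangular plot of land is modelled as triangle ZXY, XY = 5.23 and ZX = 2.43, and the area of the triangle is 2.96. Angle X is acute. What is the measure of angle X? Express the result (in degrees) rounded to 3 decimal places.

From area = ½·ZX·XY·sin X, we get sin X = 2·area/(ZX·XY) ≈ 0.46582.
Taking the acute solution, ∠X ≈ 27.76°.

∠X ≈ 27.763°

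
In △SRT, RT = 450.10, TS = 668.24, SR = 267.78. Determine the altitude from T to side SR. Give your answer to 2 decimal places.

Semiperimeter s = (450.1 + 668.24 + 267.78)/2 = 693.06.
Heron's formula: area = √(693.06·242.96·24.82·425.28) ≈ 42159.
The altitude from T has length 2·area/SR ≈ 314.88.

h_T ≈ 314.88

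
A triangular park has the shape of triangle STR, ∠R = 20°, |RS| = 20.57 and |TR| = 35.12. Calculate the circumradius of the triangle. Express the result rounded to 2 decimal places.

By the law of cosines, |ST|² = |TR|² + |RS|² − 2·|TR|·|RS|·cos R = 298.84, so |ST| ≈ 17.287.
Area = ½·|TR|·|RS|·sin R ≈ 123.54.
Circumradius = |ST|/(2 sin R) ≈ 25.272.

25.27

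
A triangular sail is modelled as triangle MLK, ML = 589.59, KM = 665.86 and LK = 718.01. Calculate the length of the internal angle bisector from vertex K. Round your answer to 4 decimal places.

By the law of cosines, cos K = (LK² + KM² − ML²) / (2·LK·KM) ≈ 0.63930, so ∠K ≈ 50.26°.
The bisector from K has length 2·LK·KM·cos(∠K/2)/(LK+KM) ≈ 625.55.

t_K ≈ 625.5505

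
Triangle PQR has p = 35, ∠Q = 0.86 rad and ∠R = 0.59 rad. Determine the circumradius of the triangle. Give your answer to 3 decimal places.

17.628

The third angle is ∠P = π − ∠Q − ∠R = 1.692 rad.
Law of sines: q = p·sin Q/sin P ≈ 26.719.
Law of sines: r = p·sin R/sin P ≈ 19.616.
Circumradius = p/(2 sin P) ≈ 17.628.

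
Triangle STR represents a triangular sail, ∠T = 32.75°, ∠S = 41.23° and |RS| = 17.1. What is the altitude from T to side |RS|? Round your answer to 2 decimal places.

20.02

The third angle is ∠R = 180° − ∠S − ∠T = 106.02°.
Law of sines: |TR| = |RS|·sin S/sin T ≈ 20.833.
Law of sines: |ST| = |RS|·sin R/sin T ≈ 30.382.
Area = ½·|RS|·|TR|·sin R ≈ 171.21.
The altitude from T has length 2·area/|RS| ≈ 20.024.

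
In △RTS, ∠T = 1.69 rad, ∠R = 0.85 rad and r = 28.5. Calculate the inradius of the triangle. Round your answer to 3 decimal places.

6.933

The third angle is ∠S = π − ∠R − ∠T = 0.602 rad.
Law of sines: t = r·sin T/sin R ≈ 37.666.
Law of sines: s = r·sin S/sin R ≈ 21.47.
Area = ½·r·t·sin S ≈ 303.77.
Semiperimeter p = (28.5+37.666+21.47)/2 = 43.818.
Inradius = area/p = 303.77/43.818 ≈ 6.9326.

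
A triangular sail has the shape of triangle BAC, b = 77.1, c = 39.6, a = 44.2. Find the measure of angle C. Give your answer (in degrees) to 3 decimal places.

21.762

By the law of cosines, cos C = (b² + a² − c²) / (2·b·a) ≈ 0.92873, so ∠C ≈ 21.76°.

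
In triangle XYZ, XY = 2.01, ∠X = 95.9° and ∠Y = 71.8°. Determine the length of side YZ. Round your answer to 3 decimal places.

The third angle is ∠Z = 180° − ∠X − ∠Y = 12.30°.
Law of sines: YZ = XY·sin X/sin Z ≈ 9.3853.

9.385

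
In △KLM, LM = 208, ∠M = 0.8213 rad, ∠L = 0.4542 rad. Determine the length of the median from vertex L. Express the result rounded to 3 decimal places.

The third angle is ∠K = π − ∠L − ∠M = 1.8661 rad.
Law of sines: MK = LM·sin L/sin K ≈ 95.387.
Law of sines: KL = LM·sin M/sin K ≈ 159.15.
Median from L: ½√(2·KL² + 2·LM² − MK²) ≈ 178.95.

m_L ≈ 178.947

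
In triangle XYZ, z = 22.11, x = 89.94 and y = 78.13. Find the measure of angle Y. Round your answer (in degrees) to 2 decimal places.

51.54

By the law of cosines, cos Y = (z² + x² − y²) / (2·z·x) ≈ 0.62199, so ∠Y ≈ 51.54°.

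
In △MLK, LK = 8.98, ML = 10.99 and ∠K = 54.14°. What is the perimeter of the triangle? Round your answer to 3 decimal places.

Law of sines: sin M = LK·sin K/ML ≈ 0.66222.
Since ML ≥ LK, only the acute value applies: ∠M ≈ 41.47°.
Then ∠L = 180° − ∠K − ∠M ≈ 84.39°.
Law of sines gives KM = ML·sin L/sin K ≈ 13.495.
Semiperimeter s = (8.98+13.495+10.99)/2 = 16.733.
Perimeter = 8.98 + 13.495 + 10.99 = 33.465.

33.465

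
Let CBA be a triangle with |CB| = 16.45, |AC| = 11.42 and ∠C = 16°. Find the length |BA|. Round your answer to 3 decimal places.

By the law of cosines, |BA|² = |AC|² + |CB|² − 2·|AC|·|CB|·cos C = 39.856, so |BA| ≈ 6.3131.

6.313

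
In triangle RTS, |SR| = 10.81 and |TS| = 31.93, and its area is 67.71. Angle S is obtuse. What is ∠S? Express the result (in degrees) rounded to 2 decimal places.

∠S ≈ 156.90°

From area = ½·|TS|·|SR|·sin S, we get sin S = 2·area/(|TS|·|SR|) ≈ 0.39234.
Taking the obtuse solution, ∠S ≈ 156.90°.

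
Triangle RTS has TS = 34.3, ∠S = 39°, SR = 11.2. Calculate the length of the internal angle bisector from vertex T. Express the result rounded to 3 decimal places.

By the law of cosines, RT² = TS² + SR² − 2·TS·SR·cos S = 704.83, so RT ≈ 26.549.
Law of cosines again: cos T = (RT² + TS² − SR²)/(2·RT·TS) ≈ 0.96411, so ∠T ≈ 15.40°.
The bisector from T has length 2·RT·TS·cos(∠T/2)/(RT+TS) ≈ 29.661.

t_T ≈ 29.661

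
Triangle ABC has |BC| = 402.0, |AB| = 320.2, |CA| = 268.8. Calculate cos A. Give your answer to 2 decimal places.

By the law of cosines, cos A = (|CA|² + |AB|² − |BC|²) / (2·|CA|·|AB|) ≈ 0.07655, so ∠A ≈ 85.61°.

0.08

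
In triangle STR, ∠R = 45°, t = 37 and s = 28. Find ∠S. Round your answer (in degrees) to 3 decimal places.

By the law of cosines, r² = s² + t² − 2·s·t·cos R = 687.87, so r ≈ 26.227.
Law of cosines again: cos S = (t² + r² − s²)/(2·t·r) ≈ 0.65584, so ∠S ≈ 49.02°.

49.016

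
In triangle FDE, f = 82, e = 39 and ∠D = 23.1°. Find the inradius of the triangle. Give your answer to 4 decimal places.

By the law of cosines, d² = e² + f² − 2·e·f·cos D = 2361.8, so d ≈ 48.599.
Area = ½·e·f·sin D ≈ 627.35.
Semiperimeter s = (82+48.599+39)/2 = 84.799.
Inradius = area/s = 627.35/84.799 ≈ 7.398.

7.3980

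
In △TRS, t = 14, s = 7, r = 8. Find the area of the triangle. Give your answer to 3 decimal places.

Semiperimeter p = (14 + 8 + 7)/2 = 14.5.
Heron's formula: area = √(14.5·0.5·6.5·7.5) ≈ 18.8.

area ≈ 18.800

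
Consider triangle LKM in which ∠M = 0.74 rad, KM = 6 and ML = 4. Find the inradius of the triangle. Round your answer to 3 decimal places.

1.150

By the law of cosines, LK² = KM² + ML² − 2·KM·ML·cos M = 16.554, so LK ≈ 4.0686.
Area = ½·KM·ML·sin M ≈ 8.0915.
Semiperimeter s = (6+4+4.0686)/2 = 7.0343.
Inradius = area/s = 8.0915/7.0343 ≈ 1.1503.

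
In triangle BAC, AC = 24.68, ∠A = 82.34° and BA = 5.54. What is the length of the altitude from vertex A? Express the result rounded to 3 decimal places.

5.517

By the law of cosines, CB² = BA² + AC² − 2·BA·AC·cos A = 603.34, so CB ≈ 24.563.
Area = ½·BA·AC·sin A ≈ 67.754.
The altitude from A has length 2·area/CB ≈ 5.5167.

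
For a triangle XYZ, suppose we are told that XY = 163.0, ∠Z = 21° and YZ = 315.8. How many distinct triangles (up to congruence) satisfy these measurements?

2

YZ·sin Z = 315.8·sin(21°) ≈ 113.2.
Since YZ sin Z < XY < YZ (113.2 < 163.0 < 315.8), two triangles exist.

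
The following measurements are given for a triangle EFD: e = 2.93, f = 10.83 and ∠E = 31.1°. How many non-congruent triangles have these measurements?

0

f·sin E = 10.83·sin(31.1°) ≈ 5.594.
Since e = 2.93 < 5.594 = f sin E, no triangle exists.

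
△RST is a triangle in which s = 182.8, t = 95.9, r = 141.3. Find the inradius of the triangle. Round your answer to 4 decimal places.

Semiperimeter p = (141.3 + 182.8 + 95.9)/2 = 210.
Heron's formula: area = √(210·68.7·27.2·114.1) ≈ 6691.4.
Inradius = area/p = 6691.4/210 ≈ 31.864.

31.8637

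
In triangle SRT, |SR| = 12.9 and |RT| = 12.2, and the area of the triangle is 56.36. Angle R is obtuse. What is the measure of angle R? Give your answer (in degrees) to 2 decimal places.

From area = ½·|SR|·|RT|·sin R, we get sin R = 2·area/(|SR|·|RT|) ≈ 0.71623.
Taking the obtuse solution, ∠R ≈ 134.26°.

134.26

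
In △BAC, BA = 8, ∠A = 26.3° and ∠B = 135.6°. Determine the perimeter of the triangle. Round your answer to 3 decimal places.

37.426

The third angle is ∠C = 180° − ∠B − ∠A = 18.10°.
Law of sines: AC = BA·sin B/sin C ≈ 18.017.
Law of sines: CB = BA·sin A/sin C ≈ 11.409.
Semiperimeter s = (18.017+11.409+8)/2 = 18.713.
Perimeter = 18.017 + 11.409 + 8 = 37.426.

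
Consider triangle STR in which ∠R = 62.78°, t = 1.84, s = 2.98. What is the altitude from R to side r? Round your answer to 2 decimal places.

1.81

By the law of cosines, r² = s² + t² − 2·s·t·cos R = 7.2499, so r ≈ 2.6926.
Area = ½·s·t·sin R ≈ 2.438.
The altitude from R has length 2·area/r ≈ 1.8109.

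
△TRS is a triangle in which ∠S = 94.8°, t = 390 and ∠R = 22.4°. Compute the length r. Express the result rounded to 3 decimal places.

The third angle is ∠T = 180° − ∠R − ∠S = 62.80°.
Law of sines: r = t·sin R/sin T ≈ 167.1.

167.095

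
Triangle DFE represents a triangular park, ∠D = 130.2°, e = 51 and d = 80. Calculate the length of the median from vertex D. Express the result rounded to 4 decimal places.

Law of sines: sin E = e·sin D/d ≈ 0.48692.
Since d ≥ e, only the acute value applies: ∠E ≈ 29.14°.
Then ∠F = 180° − ∠D − ∠E ≈ 20.66°.
Law of sines gives f = d·sin F/sin D ≈ 36.957.
Median from D: ½√(2·f² + 2·e² − d²) ≈ 19.581.

19.5812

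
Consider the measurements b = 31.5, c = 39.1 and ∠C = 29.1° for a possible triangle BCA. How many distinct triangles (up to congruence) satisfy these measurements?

1

b·sin C = 31.5·sin(29.1°) ≈ 15.32.
Since c ≥ b, exactly one triangle exists.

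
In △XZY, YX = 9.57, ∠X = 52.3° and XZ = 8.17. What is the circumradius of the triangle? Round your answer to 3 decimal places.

R ≈ 5.004

By the law of cosines, ZY² = YX² + XZ² − 2·YX·XZ·cos X = 62.707, so ZY ≈ 7.9188.
Area = ½·YX·XZ·sin X ≈ 30.932.
Circumradius = ZY/(2 sin X) ≈ 5.0041.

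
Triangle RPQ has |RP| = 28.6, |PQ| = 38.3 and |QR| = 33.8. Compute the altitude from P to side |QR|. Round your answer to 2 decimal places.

Semiperimeter s = (38.3 + 33.8 + 28.6)/2 = 50.35.
Heron's formula: area = √(50.35·12.05·16.55·21.75) ≈ 467.33.
The altitude from P has length 2·area/|QR| ≈ 27.653.

27.65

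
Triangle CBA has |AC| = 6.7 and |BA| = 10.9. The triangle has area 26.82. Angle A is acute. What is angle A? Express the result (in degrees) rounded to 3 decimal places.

47.264

From area = ½·|BA|·|AC|·sin A, we get sin A = 2·area/(|BA|·|AC|) ≈ 0.73449.
Taking the acute solution, ∠A ≈ 47.26°.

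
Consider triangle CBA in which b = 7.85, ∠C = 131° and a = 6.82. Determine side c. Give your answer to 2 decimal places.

13.36

By the law of cosines, c² = b² + a² − 2·b·a·cos C = 178.38, so c ≈ 13.356.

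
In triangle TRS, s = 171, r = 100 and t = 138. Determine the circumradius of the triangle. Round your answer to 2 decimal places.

85.50

By the law of cosines, cos T = (r² + s² − t²) / (2·r·s) ≈ 0.59056, so ∠T ≈ 53.80°.
Circumradius = t/(2 sin T) ≈ 85.502.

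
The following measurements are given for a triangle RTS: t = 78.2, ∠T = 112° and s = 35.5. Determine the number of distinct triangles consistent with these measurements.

1

s·sin T = 35.5·sin(112°) ≈ 32.92.
Since ∠T is not acute, a triangle exists only if t > s; here t > s, so there is exactly one triangle.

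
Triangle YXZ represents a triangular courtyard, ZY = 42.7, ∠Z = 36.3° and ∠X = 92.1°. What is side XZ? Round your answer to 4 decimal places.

The third angle is ∠Y = 180° − ∠X − ∠Z = 51.60°.
Law of sines: XZ = ZY·sin Y/sin X ≈ 33.486.

33.4862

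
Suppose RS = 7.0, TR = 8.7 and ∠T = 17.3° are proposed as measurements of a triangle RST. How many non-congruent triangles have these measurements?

2

TR·sin T = 8.7·sin(17.3°) ≈ 2.587.
Since TR sin T < RS < TR (2.587 < 7.0 < 8.7), two triangles exist.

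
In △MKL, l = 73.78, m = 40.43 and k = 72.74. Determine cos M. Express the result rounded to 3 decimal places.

cos M ≈ 0.848

By the law of cosines, cos M = (k² + l² − m²) / (2·k·l) ≈ 0.84781, so ∠M ≈ 0.559 rad.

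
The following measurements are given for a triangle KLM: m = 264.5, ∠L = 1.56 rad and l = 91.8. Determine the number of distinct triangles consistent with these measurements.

m·sin L = 264.5·sin(1.56 rad) ≈ 264.5.
Since l = 91.8 < 264.5 = m sin L, no triangle exists.

0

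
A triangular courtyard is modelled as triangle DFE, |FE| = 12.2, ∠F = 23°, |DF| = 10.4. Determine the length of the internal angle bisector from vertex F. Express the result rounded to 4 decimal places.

t_F ≈ 11.0029

By the law of cosines, |ED|² = |DF|² + |FE|² − 2·|DF|·|FE|·cos F = 23.413, so |ED| ≈ 4.8387.
The bisector from F has length 2·|DF|·|FE|·cos(∠F/2)/(|DF|+|FE|) ≈ 11.003.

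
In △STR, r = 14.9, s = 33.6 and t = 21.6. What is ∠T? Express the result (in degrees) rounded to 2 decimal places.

∠T ≈ 27.96°

By the law of cosines, cos T = (r² + s² − t²) / (2·r·s) ≈ 0.88328, so ∠T ≈ 27.96°.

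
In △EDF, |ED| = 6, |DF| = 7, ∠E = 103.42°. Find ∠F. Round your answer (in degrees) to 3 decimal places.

∠F ≈ 56.485°

Law of sines: sin F = |ED|·sin E/|DF| ≈ 0.83374.
Since |DF| ≥ |ED|, only the acute value applies: ∠F ≈ 56.48°.
Then ∠D = 180° − ∠E − ∠F ≈ 20.10°.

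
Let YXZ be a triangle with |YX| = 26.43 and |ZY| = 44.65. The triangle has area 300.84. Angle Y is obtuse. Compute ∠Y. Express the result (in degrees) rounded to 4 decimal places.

From area = ½·|ZY|·|YX|·sin Y, we get sin Y = 2·area/(|ZY|·|YX|) ≈ 0.50986.
Taking the obtuse solution, ∠Y ≈ 149.35°.

149.3458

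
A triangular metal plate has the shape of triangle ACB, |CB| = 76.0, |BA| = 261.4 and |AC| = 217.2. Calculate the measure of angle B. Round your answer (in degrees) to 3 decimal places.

∠B ≈ 47.330°

By the law of cosines, cos B = (|CB|² + |BA|² − |AC|²) / (2·|CB|·|BA|) ≈ 0.67778, so ∠B ≈ 47.33°.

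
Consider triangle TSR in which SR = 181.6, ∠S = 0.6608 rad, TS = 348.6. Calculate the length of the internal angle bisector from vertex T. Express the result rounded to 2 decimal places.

By the law of cosines, RT² = TS² + SR² − 2·TS·SR·cos S = 54541, so RT ≈ 233.54.
Law of cosines again: cos T = (RT² + TS² − SR²)/(2·RT·TS) ≈ 0.87877, so ∠T ≈ 0.4975 rad.
The bisector from T has length 2·RT·TS·cos(∠T/2)/(RT+TS) ≈ 271.09.

t_T ≈ 271.09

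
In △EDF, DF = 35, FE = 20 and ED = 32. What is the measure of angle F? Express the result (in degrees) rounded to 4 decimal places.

By the law of cosines, cos F = (DF² + FE² − ED²) / (2·DF·FE) ≈ 0.42929, so ∠F ≈ 64.58°.

64.5778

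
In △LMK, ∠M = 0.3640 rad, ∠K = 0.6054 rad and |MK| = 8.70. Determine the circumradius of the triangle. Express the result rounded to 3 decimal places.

R ≈ 5.276

The third angle is ∠L = π − ∠M − ∠K = 2.1722 rad.
Law of sines: |KL| = |MK|·sin M/sin L ≈ 3.7564.
Law of sines: |LM| = |MK|·sin K/sin L ≈ 6.0046.
Circumradius = |MK|/(2 sin L) ≈ 5.2756.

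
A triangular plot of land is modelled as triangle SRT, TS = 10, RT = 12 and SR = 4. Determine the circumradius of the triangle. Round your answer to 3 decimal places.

By the law of cosines, cos S = (TS² + SR² − RT²) / (2·TS·SR) ≈ -0.35000, so ∠S ≈ 1.9284 rad.
Circumradius = RT/(2 sin S) ≈ 6.4051.

6.405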